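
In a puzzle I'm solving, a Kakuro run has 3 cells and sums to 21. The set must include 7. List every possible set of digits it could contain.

{5,7,9}; {6,7,8}

3 distinct digits from 1–9 sum between 6 and 24.
Keeping only sets containing 7.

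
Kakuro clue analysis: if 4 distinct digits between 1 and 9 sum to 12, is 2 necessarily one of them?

Yes

Every partition of 12 into 4 distinct digits includes 2: {1,2,3,6}, {1,2,4,5}.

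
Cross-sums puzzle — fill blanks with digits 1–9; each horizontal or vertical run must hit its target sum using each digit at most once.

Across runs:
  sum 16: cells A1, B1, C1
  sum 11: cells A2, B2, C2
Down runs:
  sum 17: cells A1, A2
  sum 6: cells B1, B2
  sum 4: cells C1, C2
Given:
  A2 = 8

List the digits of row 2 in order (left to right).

8, 2, 1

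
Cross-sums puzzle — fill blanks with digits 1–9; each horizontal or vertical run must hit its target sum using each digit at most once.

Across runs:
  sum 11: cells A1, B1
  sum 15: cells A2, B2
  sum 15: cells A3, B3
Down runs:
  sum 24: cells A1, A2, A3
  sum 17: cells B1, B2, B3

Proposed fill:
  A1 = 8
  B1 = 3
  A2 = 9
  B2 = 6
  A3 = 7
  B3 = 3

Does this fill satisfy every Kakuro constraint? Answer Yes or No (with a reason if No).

No — the down run B1–B3 sums to 12, not 17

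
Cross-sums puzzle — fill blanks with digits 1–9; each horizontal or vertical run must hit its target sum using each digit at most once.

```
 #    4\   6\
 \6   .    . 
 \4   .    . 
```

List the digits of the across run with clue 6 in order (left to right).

4 in 2 cells must be {1,3}.
The 6 across and the 4 down share only 1, so R1C1 = 1.
R1C2 = 6 − 1 = 5 completes the 6 across.
R2C1 = 4 − 1 = 3 completes the 4 down.
R2C2 = 4 − 3 = 1 completes the 4 across.

1 5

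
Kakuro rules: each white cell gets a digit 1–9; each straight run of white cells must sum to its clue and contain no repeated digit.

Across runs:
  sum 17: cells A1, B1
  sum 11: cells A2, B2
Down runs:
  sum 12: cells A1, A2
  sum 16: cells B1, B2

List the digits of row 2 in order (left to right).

4, 7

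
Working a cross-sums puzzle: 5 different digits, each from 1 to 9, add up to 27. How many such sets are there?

5 distinct digits from 1–9 sum between 15 and 35.

11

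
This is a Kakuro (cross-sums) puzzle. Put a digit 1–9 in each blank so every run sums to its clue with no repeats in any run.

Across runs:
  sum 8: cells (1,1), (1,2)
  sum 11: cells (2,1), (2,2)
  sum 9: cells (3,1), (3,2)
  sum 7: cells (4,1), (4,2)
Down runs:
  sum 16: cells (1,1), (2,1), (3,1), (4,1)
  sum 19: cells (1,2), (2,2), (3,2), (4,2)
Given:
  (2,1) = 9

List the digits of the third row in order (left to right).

1 8

(2,2) = 11 − 9 = 2 completes the 11 across.
Nothing is forced directly, so branch on (3,1), whose candidates are 1 or 2 or 4. If (3,1) = 2: that forces (1,1) = 1, (1,2) = 7, after which (3,2) would have to be in {7} for the 9 across but in {1,4,6,9} for the 19 down — contradiction. If (3,1) = 4: that forces (3,2) = 5, (1,2) = 3, after which (4,2) would have to be in {1,2,3,4,5,6} for the 7 across but in {9} for the 19 down — contradiction. So (3,1) = 1.
Given what's placed, (1,1) must be 2 to fit the 8 across and 16 down.
(1,2) = 8 − 2 = 6 completes the 8 across.
(3,2) = 9 − 1 = 8 completes the 9 across.
(4,1) = 16 − 12 = 4 completes the 16 down.
(4,2) = 7 − 4 = 3 completes the 7 across.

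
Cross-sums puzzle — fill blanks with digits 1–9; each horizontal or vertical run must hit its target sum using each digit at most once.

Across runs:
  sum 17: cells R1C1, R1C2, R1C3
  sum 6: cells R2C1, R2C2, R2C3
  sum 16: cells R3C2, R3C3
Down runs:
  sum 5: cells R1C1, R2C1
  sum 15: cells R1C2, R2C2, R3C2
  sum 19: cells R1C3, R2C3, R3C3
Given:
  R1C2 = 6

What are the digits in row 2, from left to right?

1 2 3

6 in 3 cells must be {1,2,3}; 16 in 2 cells must be {7,9}.
R3C2 = 7: the only remaining digit allowed by both the 16 across and the 15 down.
R3C3 = 16 − 7 = 9 completes the 16 across.
R2C2 = 15 − 13 = 2 completes the 15 down.
R2C3 = 3: the only remaining digit allowed by both the 6 across and the 19 down.
R1C3 = 19 − 12 = 7 completes the 19 down.
R2C1 = 6 − 5 = 1 completes the 6 across.
R1C1 = 17 − 13 = 4 completes the 17 across.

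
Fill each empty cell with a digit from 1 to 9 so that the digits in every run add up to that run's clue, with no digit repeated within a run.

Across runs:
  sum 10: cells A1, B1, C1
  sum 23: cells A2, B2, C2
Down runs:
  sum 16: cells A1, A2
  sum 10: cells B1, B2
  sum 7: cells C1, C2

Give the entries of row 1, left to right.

7 2 1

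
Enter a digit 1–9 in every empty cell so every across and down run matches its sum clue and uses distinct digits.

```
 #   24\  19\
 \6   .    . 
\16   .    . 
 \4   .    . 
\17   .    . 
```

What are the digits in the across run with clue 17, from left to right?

16 in 2 cells must be {7,9}; 4 in 2 cells must be {1,3}; 17 in 2 cells must be {8,9}.
Nothing is forced directly, so branch on R3C1, whose candidates are 1 or 3. If R3C1 = 1: then R1C1 would have to be in {1,2,4,5} for the 6 across but in {6,8,9} for the 24 down — contradiction. So R3C1 = 3.
R3C2 = 4 − 3 = 1 completes the 4 across.
Nothing is forced directly, so branch on R1C1, whose candidates are 4 or 5. If R1C1 = 5: then R1C2 would have to be in {1} for the 6 across but in {2,3,4,5,6,7,8,9} for the 19 down — contradiction. So R1C1 = 4.
R1C2 = 6 − 4 = 2 completes the 6 across.
R2C1 = 9: the only remaining digit allowed by both the 16 across and the 24 down.
R2C2 = 16 − 9 = 7 completes the 16 across.
R4C1 = 24 − 16 = 8 completes the 24 down.
R4C2 = 17 − 8 = 9 completes the 17 across.

8 9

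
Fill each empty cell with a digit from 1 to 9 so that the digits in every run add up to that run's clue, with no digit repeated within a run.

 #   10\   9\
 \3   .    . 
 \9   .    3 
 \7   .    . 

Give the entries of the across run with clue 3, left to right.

1 2

3 in 2 cells must be {1,2}.
R2C1 = 9 − 3 = 6 completes the 9 across.
Given what's placed, R1C1 must be 1 to fit the 3 across and 10 down.
R1C2 = 3 − 1 = 2 completes the 3 across.
R3C1 = 10 − 7 = 3 completes the 10 down.
R3C2 = 7 − 3 = 4 completes the 7 across.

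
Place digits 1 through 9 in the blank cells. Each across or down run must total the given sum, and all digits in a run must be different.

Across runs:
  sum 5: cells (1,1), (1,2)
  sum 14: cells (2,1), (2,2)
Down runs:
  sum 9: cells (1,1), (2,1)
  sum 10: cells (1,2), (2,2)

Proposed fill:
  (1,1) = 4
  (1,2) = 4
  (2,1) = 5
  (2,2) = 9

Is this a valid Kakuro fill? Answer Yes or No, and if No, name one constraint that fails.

No — the across run (1,1)–(1,2) sums to 8, not 5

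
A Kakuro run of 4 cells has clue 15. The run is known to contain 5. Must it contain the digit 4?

Counterexample: {1,2,5,7} sums to 15 under that restriction without using 4.

No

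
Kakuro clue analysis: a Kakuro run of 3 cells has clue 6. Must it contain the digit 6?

The only way to make 6 from 3 distinct digits is {1,2,3}, which does not contain 6.

No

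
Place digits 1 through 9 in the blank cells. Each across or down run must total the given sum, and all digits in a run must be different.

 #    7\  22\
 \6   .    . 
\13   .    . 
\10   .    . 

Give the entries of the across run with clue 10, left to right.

2, 8

7 in 3 cells must be {1,2,4}.
The 6 across and the 22 down share only 5, so R1C2 = 5.
The 13 across and the 7 down share only 4, so R2C1 = 4.
R2C2 = 13 − 4 = 9 completes the 13 across.
R3C2 = 22 − 14 = 8 completes the 22 down.
R1C1 = 6 − 5 = 1 completes the 6 across.
R3C1 = 10 − 8 = 2 completes the 10 across.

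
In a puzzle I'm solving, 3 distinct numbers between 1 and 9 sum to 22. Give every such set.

{5,8,9}; {6,7,9}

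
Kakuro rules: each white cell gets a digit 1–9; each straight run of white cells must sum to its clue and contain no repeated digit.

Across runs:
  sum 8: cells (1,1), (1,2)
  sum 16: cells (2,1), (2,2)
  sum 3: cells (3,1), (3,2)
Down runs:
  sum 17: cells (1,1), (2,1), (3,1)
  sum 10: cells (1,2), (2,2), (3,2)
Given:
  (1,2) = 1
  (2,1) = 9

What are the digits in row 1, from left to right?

7, 1

16 in 2 cells must be {7,9}; 3 in 2 cells must be {1,2}.
(1,1) = 8 − 1 = 7 completes the 8 across.
(2,2) = 16 − 9 = 7 completes the 16 across.
(3,1) = 17 − 16 = 1 completes the 17 down.
(3,2) = 3 − 1 = 2 completes the 3 across.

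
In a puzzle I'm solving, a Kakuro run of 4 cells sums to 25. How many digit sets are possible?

6

4 distinct digits from 1–9 sum between 10 and 30.
Enumerating: {1,7,8,9}, {2,6,8,9}, {3,5,8,9}, {3,6,7,9}, {4,5,7,9}, {4,6,7,8}.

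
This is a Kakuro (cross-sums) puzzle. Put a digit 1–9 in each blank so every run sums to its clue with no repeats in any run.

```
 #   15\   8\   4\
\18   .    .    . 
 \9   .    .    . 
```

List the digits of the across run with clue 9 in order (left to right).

4 in 2 cells must be {1,3}.
The 9 across and the 15 down share only 6, so R2C1 = 6.
Given what's placed, R2C3 must be 1 to fit the 9 across and 4 down.
R1C1 = 15 − 6 = 9 completes the 15 down.
R1C3 = 4 − 1 = 3 completes the 4 down.
R2C2 = 9 − 7 = 2 completes the 9 across.
R1C2 = 18 − 12 = 6 completes the 18 across.

6 2 1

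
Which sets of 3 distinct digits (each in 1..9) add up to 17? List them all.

3 distinct digits from 1–9 sum between 6 and 24.

{1,7,9}; {2,6,9}; {2,7,8}; {3,5,9}; {3,6,8}; {4,5,8}; {4,6,7}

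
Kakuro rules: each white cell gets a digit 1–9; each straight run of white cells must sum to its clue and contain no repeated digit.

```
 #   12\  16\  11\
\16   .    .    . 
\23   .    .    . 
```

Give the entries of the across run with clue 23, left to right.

8 9 6

23 in 3 cells must be {6,8,9}; 16 in 2 cells must be {7,9}.
The 23 across and the 16 down share only 9, so R2C2 = 9.
R1C2 = 16 − 9 = 7 completes the 16 down.
Given what's placed, R2C1 must be 8 to fit the 23 across and 12 down.
R2C3 = 23 − 17 = 6 completes the 23 across.
R1C1 = 12 − 8 = 4 completes the 12 down.
R1C3 = 16 − 11 = 5 completes the 16 across.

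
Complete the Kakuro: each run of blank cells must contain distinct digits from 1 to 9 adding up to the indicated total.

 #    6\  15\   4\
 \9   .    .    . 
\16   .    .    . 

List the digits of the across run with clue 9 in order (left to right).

4 in 2 cells must be {1,3}.
The 9 across and the 15 down share only 6, so R1C2 = 6.
Given what's placed, R1C3 must be 1 to fit the 9 across and 4 down.
R2C2 = 15 − 6 = 9 completes the 15 down.
R2C3 = 4 − 1 = 3 completes the 4 down.
R1C1 = 9 − 7 = 2 completes the 9 across.
R2C1 = 16 − 12 = 4 completes the 16 across.

2 6 1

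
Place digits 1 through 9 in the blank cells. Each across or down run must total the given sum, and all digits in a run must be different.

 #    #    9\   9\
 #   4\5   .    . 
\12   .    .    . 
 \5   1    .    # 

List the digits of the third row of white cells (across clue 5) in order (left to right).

4 in 2 cells must be {1,3}.
R2C1 = 4 − 1 = 3 completes the 4 down.
R3C2 = 5 − 1 = 4 completes the 5 across.
R2C2 = 2: the only remaining digit allowed by both the 12 across and the 9 down.
R2C3 = 12 − 5 = 7 completes the 12 across.
R1C2 = 9 − 6 = 3 completes the 9 down.
R1C3 = 5 − 3 = 2 completes the 5 across.

1 4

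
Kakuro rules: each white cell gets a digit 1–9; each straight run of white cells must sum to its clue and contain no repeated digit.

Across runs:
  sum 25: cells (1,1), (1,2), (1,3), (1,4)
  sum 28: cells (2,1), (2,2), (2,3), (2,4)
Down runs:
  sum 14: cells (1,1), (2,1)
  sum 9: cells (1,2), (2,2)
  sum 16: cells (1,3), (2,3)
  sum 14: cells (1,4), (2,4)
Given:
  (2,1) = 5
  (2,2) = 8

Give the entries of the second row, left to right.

16 in 2 cells must be {7,9}.
(1,1) = 14 − 5 = 9 completes the 14 down.
(1,2) = 9 − 8 = 1 completes the 9 down.
(1,3) = 7: the only remaining digit allowed by both the 25 across and the 16 down.
(1,4) = 25 − 17 = 8 completes the 25 across.
(2,3) = 16 − 7 = 9 completes the 16 down.
(2,4) = 28 − 22 = 6 completes the 28 across.

5 8 9 6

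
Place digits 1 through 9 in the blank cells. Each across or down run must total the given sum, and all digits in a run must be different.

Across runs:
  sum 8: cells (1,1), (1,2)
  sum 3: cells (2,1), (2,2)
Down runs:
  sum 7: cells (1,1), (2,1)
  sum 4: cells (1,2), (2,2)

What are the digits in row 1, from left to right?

5 3

3 in 2 cells must be {1,2}; 4 in 2 cells must be {1,3}.
The 3 across and the 4 down share only 1, so (2,2) = 1.
(1,2) = 4 − 1 = 3 completes the 4 down.
(2,1) = 3 − 1 = 2 completes the 3 across.
(1,1) = 8 − 3 = 5 completes the 8 across.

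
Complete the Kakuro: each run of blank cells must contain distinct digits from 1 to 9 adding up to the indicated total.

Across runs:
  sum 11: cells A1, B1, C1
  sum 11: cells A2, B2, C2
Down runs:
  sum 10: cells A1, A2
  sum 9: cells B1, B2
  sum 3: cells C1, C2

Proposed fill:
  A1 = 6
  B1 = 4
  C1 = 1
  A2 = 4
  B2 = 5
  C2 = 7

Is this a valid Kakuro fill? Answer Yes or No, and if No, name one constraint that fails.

No — the across run A2–C2 sums to 16, not 11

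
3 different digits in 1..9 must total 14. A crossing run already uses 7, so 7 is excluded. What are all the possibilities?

{1,4,9}; {1,5,8}; {2,3,9}; {2,4,8}; {3,5,6}

3 distinct digits from 1–9 sum between 6 and 24.
Dropping sets that contain 7.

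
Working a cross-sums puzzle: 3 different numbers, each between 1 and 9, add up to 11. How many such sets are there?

5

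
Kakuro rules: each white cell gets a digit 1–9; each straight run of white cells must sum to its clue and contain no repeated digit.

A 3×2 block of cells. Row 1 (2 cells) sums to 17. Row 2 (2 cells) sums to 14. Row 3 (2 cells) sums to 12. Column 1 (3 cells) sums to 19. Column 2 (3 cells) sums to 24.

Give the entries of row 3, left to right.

5 7

17 in 2 cells must be {8,9}; 24 in 3 cells must be {7,8,9}.
Nothing is forced directly, so branch on (1,1), whose candidates are 8 or 9. If (1,1) = 9: that forces (1,2) = 8, (2,2) = 9, (3,2) = 7, after which (2,1) would have to be in {5} for the 14 across but in {2,3,4,6,7,8} for the 19 down — contradiction. So (1,1) = 8.
(1,2) = 17 − 8 = 9 completes the 17 across.
Given what's placed, (2,2) must be 8 to fit the 14 across and 24 down.
(3,2) = 24 − 17 = 7 completes the 24 down.
(2,1) = 14 − 8 = 6 completes the 14 across.
(3,1) = 12 − 7 = 5 completes the 12 across.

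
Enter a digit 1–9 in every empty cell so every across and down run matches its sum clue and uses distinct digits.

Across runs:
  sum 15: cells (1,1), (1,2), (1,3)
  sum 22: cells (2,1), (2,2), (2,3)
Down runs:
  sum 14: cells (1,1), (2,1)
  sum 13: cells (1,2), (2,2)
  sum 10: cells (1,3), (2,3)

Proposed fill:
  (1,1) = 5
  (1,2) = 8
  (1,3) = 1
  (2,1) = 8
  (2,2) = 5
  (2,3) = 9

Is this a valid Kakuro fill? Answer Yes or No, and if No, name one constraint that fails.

No — the across run (1,1)–(1,3) sums to 14, not 15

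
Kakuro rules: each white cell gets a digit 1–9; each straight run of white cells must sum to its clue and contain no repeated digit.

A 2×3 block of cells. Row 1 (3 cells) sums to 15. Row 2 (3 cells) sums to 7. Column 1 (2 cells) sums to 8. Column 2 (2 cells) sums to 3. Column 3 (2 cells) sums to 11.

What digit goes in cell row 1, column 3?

7 in 3 cells must be {1,2,4}; 3 in 2 cells must be {1,2}.
Nothing is forced directly, so branch on (1,2), whose candidates are 1 or 2. If (1,2) = 1: that forces (2,2) = 2, (2,3) = 4, after which (1,3) would have to be in {5,6,8,9} for the 15 across but in {7} for the 11 down — contradiction. So (1,2) = 2.
(2,2) = 3 − 2 = 1 completes the 3 down.
Given what's placed, (2,1) must be 2 to fit the 7 across and 8 down.
(2,3) = 7 − 3 = 4 completes the 7 across.
(1,1) = 8 − 2 = 6 completes the 8 down.
(1,3) = 15 − 8 = 7 completes the 15 across.

7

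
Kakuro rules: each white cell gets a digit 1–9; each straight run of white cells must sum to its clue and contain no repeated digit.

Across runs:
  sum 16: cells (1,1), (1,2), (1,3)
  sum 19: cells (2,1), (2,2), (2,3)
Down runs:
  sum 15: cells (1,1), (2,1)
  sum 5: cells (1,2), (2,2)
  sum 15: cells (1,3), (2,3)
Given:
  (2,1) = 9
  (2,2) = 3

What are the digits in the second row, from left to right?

9 3 7

(1,1) = 15 − 9 = 6 completes the 15 down.
(1,2) = 5 − 3 = 2 completes the 5 down.
(1,3) = 16 − 8 = 8 completes the 16 across.
(2,3) = 19 − 12 = 7 completes the 19 across.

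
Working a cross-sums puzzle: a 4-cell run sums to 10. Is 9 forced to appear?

The only way to make 10 from 4 distinct digits is {1,2,3,4}, which does not contain 9.

No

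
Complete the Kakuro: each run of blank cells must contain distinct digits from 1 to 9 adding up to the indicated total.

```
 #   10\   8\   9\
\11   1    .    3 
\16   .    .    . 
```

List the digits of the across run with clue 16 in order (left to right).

9, 1, 6

R1C2 = 11 − 4 = 7 completes the 11 across.
R2C1 = 10 − 1 = 9 completes the 10 down.
R2C2 = 8 − 7 = 1 completes the 8 down.
R2C3 = 16 − 10 = 6 completes the 16 across.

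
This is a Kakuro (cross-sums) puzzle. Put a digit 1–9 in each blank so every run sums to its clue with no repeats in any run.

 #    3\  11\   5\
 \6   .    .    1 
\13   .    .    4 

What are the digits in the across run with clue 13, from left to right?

6 in 3 cells must be {1,2,3}; 3 in 2 cells must be {1,2}.
Given what's placed, R1C1 must be 2 to fit the 6 across and 3 down.
R1C2 = 6 − 3 = 3 completes the 6 across.
R2C1 = 3 − 2 = 1 completes the 3 down.
R2C2 = 13 − 5 = 8 completes the 13 across.

1, 8, 4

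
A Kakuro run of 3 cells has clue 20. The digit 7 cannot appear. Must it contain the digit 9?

Every partition of 20 into 3 distinct digits under that restriction includes 9: {3,8,9}, {5,6,9}.

Yes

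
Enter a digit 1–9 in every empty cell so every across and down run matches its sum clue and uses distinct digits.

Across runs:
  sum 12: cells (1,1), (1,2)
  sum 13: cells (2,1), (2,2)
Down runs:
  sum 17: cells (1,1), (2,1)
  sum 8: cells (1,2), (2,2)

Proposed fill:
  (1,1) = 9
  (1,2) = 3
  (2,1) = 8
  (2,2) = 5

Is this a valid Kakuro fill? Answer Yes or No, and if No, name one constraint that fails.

Yes

Across: 9+3=12; 8+5=13. Down: 9+8=17; 3+5=8. No digit repeats within any run.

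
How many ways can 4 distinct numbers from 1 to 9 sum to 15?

6

4 distinct digits from 1–9 sum between 10 and 30.
Enumerating: {1,2,3,9}, {1,2,4,8}, {1,2,5,7}, {1,3,4,7}, {1,3,5,6}, {2,3,4,6}.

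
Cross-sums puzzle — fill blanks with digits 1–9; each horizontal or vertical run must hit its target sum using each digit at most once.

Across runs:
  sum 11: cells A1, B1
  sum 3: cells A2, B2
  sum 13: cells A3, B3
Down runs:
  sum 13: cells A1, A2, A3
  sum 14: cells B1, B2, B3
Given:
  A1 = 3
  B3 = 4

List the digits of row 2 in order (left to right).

3 in 2 cells must be {1,2}.
B1 = 11 − 3 = 8 completes the 11 across.
B2 = 14 − 12 = 2 completes the 14 down.
A3 = 13 − 4 = 9 completes the 13 across.
A2 = 3 − 2 = 1 completes the 3 across.

1 2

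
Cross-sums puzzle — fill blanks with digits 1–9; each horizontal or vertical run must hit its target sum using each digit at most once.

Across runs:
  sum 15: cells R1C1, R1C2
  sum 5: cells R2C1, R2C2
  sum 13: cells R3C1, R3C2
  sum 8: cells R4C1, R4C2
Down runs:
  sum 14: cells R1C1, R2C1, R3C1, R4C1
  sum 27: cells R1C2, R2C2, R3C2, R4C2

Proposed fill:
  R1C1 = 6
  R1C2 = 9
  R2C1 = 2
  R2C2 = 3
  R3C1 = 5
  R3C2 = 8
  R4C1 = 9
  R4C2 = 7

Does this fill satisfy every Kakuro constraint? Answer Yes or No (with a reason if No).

No — the down run R1C1–R4C1 sums to 22, not 14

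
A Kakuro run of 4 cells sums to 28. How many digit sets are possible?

2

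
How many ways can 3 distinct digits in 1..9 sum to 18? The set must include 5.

3 distinct digits from 1–9 sum between 6 and 24.
Keeping only sets containing 5.
Enumerating: {4,5,9}, {5,6,7}.

2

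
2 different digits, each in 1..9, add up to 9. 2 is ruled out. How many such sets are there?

3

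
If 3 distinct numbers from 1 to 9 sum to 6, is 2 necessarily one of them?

Yes

The only way to make 6 from 3 distinct digits is {1,2,3}, which contains 2.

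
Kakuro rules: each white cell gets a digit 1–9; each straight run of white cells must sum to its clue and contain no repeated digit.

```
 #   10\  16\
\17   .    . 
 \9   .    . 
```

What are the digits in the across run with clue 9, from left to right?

2, 7

17 in 2 cells must be {8,9}; 16 in 2 cells must be {7,9}.
The 17 across and the 16 down share only 9, so R1C2 = 9.
R2C2 = 16 − 9 = 7 completes the 16 down.
R1C1 = 17 − 9 = 8 completes the 17 across.
R2C1 = 9 − 7 = 2 completes the 9 across.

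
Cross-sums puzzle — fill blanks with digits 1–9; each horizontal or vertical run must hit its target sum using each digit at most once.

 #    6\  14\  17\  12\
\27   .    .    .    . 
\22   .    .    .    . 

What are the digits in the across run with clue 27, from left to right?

4 6 8 9

17 in 2 cells must be {8,9}.
Nothing is forced directly, so branch on R1C1, whose candidates are 4 or 5. If R1C1 = 5: that forces R1C3 = 9, R1C4 = 7, R2C1 = 1, R2C3 = 8, after which R2C4 would have to be in {4,6,7,9} for the 22 across but in {5} for the 12 down — contradiction. So R1C1 = 4.
R2C1 = 6 − 4 = 2 completes the 6 down.
Nothing is forced directly, so branch on R1C3, whose candidates are 8 or 9. If R1C3 = 9: that forces R1C4 = 8, R2C3 = 8, after which R2C4 would have to be in {3,5,7,9} for the 22 across but in {4} for the 12 down — contradiction. So R1C3 = 8.
R1C4 = 9: the only remaining digit allowed by both the 27 across and the 12 down.
R2C3 = 17 − 8 = 9 completes the 17 down.
R2C4 = 12 − 9 = 3 completes the 12 down.
R1C2 = 27 − 21 = 6 completes the 27 across.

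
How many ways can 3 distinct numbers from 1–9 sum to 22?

3 distinct digits from 1–9 sum between 6 and 24.
Enumerating: {5,8,9}, {6,7,9}.

2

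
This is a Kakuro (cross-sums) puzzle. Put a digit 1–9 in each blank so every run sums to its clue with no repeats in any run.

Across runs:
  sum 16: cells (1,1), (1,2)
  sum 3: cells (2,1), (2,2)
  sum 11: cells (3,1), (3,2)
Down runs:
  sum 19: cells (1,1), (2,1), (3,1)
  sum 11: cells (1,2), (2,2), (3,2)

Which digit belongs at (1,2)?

16 in 2 cells must be {7,9}; 3 in 2 cells must be {1,2}.
The 16 across and the 11 down share only 7, so (1,2) = 7.
The 3 across and the 19 down share only 2, so (2,1) = 2.
(2,2) = 3 − 2 = 1 completes the 3 across.
(3,2) = 11 − 8 = 3 completes the 11 down.
(1,1) = 16 − 7 = 9 completes the 16 across.
(3,1) = 11 − 3 = 8 completes the 11 across.

7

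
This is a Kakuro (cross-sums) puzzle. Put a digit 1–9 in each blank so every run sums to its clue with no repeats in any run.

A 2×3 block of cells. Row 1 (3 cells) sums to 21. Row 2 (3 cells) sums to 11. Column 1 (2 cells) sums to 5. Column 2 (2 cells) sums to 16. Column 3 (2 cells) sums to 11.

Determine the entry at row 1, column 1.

4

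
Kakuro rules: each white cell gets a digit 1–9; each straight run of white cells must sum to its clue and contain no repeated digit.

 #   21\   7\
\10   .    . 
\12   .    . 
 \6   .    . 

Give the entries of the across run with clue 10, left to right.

7 in 3 cells must be {1,2,4}.
The 12 across and the 7 down share only 4, so R2C2 = 4.
R2C1 = 12 − 4 = 8 completes the 12 across.
Given what's placed, R3C1 must be 4 to fit the 6 across and 21 down.
R3C2 = 6 − 4 = 2 completes the 6 across.
R1C1 = 21 − 12 = 9 completes the 21 down.
R1C2 = 10 − 9 = 1 completes the 10 across.

9 1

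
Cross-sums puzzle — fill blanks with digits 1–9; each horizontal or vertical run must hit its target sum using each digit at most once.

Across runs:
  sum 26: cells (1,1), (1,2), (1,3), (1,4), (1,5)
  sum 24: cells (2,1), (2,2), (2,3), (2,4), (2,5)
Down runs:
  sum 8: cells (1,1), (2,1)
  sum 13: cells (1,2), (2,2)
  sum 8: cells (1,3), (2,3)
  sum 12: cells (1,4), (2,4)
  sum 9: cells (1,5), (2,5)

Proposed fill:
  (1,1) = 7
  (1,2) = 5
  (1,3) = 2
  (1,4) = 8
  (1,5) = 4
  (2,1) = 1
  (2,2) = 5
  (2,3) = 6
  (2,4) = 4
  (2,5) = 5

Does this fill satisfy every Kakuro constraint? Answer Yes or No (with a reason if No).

No — the across run (2,1)–(2,5) sums to 21, not 24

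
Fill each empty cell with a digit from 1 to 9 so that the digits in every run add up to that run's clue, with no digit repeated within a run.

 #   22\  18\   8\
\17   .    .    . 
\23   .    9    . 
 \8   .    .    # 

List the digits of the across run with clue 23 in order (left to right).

23 in 3 cells must be {6,8,9}.
R2C3 = 6: the only remaining digit allowed by both the 23 across and the 8 down.
R1C3 = 8 − 6 = 2 completes the 8 down.
R2C1 = 23 − 15 = 8 completes the 23 across.
Given what's placed, R3C1 must be 5 to fit the 8 across and 22 down.
R3C2 = 8 − 5 = 3 completes the 8 across.
R1C1 = 22 − 13 = 9 completes the 22 down.
R1C2 = 17 − 11 = 6 completes the 17 across.

8, 9, 6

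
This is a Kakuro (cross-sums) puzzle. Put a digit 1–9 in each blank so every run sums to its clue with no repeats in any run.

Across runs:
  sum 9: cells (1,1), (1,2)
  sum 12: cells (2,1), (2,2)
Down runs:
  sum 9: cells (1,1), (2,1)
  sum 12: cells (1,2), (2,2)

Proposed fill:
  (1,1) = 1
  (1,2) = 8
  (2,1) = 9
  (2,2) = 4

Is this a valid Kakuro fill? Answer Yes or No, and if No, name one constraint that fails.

No — the across run (2,1)–(2,2) sums to 13, not 12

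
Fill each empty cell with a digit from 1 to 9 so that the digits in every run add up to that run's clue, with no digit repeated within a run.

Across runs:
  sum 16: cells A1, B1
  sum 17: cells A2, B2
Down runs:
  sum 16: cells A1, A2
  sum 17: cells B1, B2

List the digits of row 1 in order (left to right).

7 9

16 in 2 cells must be {7,9}; 17 in 2 cells must be {8,9}.
The 16 across and the 17 down share only 9, so B1 = 9.
The 17 across and the 16 down share only 9, so A2 = 9.
B2 = 17 − 9 = 8 completes the 17 across.
A1 = 16 − 9 = 7 completes the 16 across.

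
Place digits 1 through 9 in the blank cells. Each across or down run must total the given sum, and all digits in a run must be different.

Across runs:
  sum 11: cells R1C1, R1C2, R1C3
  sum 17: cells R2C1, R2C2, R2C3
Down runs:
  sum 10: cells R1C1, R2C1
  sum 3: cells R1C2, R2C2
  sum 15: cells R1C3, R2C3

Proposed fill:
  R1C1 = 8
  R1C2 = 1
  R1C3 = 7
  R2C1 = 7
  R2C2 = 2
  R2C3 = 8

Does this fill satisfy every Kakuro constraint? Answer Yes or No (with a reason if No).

No — the across run R1C1–R1C3 sums to 16, not 11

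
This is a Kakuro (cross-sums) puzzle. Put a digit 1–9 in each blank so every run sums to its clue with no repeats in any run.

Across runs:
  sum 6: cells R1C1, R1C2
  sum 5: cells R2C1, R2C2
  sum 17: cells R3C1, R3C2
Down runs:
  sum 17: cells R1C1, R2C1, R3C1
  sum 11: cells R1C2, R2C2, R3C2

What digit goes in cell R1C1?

5

17 in 2 cells must be {8,9}.
The 17 across and the 11 down share only 8, so R3C2 = 8.
R3C1 = 17 − 8 = 9 completes the 17 across.
Nothing is forced directly, so branch on R1C2, whose candidates are 1 or 2. If R1C2 = 2: then R1C1 would have to be in {4} for the 6 across but in {1,2,3,5,6,7} for the 17 down — contradiction. So R1C2 = 1.
R1C1 = 6 − 1 = 5 completes the 6 across.
R2C1 = 17 − 14 = 3 completes the 17 down.
R2C2 = 5 − 3 = 2 completes the 5 across.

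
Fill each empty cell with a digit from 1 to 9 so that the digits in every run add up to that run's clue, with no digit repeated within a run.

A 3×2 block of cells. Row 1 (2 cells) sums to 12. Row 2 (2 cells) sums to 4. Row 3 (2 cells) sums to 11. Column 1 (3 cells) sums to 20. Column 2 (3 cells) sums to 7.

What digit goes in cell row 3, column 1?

9

4 in 2 cells must be {1,3}; 7 in 3 cells must be {1,2,4}.
The 12 across and the 7 down share only 4, so (1,2) = 4.
The 4 across and the 20 down share only 3, so (2,1) = 3.
(2,2) = 4 − 3 = 1 completes the 4 across.
(3,2) = 7 − 5 = 2 completes the 7 down.
(1,1) = 12 − 4 = 8 completes the 12 across.
(3,1) = 11 − 2 = 9 completes the 11 across.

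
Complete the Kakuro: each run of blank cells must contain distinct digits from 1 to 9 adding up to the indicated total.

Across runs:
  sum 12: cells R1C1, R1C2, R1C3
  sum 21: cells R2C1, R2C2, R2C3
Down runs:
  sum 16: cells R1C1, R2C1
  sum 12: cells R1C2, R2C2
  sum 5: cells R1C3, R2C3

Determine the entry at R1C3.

16 in 2 cells must be {7,9}.
The 21 across and the 5 down share only 4, so R2C3 = 4.
R1C3 = 5 − 4 = 1 completes the 5 down.
Given what's placed, R2C1 must be 9 to fit the 21 across and 16 down.
R2C2 = 21 − 13 = 8 completes the 21 across.
R1C1 = 16 − 9 = 7 completes the 16 down.
R1C2 = 12 − 8 = 4 completes the 12 across.

1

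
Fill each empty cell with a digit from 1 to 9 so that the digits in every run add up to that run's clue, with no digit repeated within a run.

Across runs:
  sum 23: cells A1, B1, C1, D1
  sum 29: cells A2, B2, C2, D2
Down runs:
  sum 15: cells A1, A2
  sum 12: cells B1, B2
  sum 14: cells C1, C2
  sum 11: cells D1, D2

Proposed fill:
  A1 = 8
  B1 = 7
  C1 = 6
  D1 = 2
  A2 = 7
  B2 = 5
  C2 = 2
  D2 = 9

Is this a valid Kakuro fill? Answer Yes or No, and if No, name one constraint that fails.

No — the down run C1–C2 sums to 8, not 14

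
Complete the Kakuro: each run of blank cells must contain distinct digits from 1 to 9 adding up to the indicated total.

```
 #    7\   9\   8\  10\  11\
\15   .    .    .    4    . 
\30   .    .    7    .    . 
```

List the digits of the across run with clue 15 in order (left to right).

15 in 5 cells must be {1,2,3,4,5}.
R1C3 = 8 − 7 = 1 completes the 8 down.
R2C4 = 10 − 4 = 6 completes the 10 down.
No cell is forced outright now. R1C2 can only be 2 or 3 or 5 (the digits allowed by both its 15 across and its 9 down). If R1C2 = 2: then R2C2 would have to be in {3,4,5,8,9} for the 30 across but in {7} for the 9 down — contradiction. If R1C2 = 3: then R2C2 would have to be in {3,4,5,8,9} for the 30 across but in {6} for the 9 down — contradiction. So R1C2 = 5.
R2C2 = 9 − 5 = 4 completes the 9 down.
R2C1 = 5: the only remaining digit allowed by both the 30 across and the 7 down.
R2C5 = 30 − 22 = 8 completes the 30 across.
R1C1 = 7 − 5 = 2 completes the 7 down.
R1C5 = 15 − 12 = 3 completes the 15 across.

2, 5, 1, 4, 3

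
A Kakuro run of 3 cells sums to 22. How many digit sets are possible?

3 distinct digits from 1–9 sum between 6 and 24.
Enumerating: {5,8,9}, {6,7,9}.

2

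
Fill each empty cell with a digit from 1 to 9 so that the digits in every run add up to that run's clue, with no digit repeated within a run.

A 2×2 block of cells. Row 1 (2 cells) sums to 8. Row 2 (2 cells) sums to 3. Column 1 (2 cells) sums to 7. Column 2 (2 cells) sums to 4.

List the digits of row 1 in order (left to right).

5 3

3 in 2 cells must be {1,2}; 4 in 2 cells must be {1,3}.
The 3 across and the 4 down share only 1, so (2,2) = 1.
(1,2) = 4 − 1 = 3 completes the 4 down.
(2,1) = 3 − 1 = 2 completes the 3 across.
(1,1) = 8 − 3 = 5 completes the 8 across.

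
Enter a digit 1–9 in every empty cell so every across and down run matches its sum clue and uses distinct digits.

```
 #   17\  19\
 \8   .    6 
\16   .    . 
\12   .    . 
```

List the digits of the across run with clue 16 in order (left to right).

7 9

16 in 2 cells must be {7,9}.
R1C1 = 8 − 6 = 2 completes the 8 across.
Given what's placed, R2C2 must be 9 to fit the 16 across and 19 down.
R3C2 = 19 − 15 = 4 completes the 19 down.
R2C1 = 16 − 9 = 7 completes the 16 across.
R3C1 = 12 − 4 = 8 completes the 12 across.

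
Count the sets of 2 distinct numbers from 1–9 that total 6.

2 distinct digits from 1–9 sum between 3 and 17.
Enumerating: {1,5}, {2,4}.

2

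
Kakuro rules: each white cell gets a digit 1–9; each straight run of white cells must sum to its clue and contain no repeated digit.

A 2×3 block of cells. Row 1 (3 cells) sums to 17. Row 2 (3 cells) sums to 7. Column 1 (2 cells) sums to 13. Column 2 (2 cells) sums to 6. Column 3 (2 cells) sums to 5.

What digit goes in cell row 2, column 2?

7 in 3 cells must be {1,2,4}.
The 7 across and the 13 down share only 4, so (2,1) = 4.
(1,1) = 13 − 4 = 9 completes the 13 down.
Nothing is forced directly, so branch on (2,2), whose candidates are 1 or 2. If (2,2) = 2: then (1,2) would have to be in {1,2,3,5,6,7} for the 17 across but in {4} for the 6 down — contradiction. So (2,2) = 1.
(1,2) = 6 − 1 = 5 completes the 6 down.
(1,3) = 17 − 14 = 3 completes the 17 across.
(2,3) = 7 − 5 = 2 completes the 7 across.

1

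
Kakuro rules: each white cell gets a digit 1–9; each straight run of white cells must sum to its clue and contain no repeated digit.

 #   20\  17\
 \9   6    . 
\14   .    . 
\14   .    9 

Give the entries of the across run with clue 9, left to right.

6, 3

R1C2 = 9 − 6 = 3 completes the 9 across.
R2C2 = 17 − 12 = 5 completes the 17 down.
R3C1 = 14 − 9 = 5 completes the 14 across.
R2C1 = 14 − 5 = 9 completes the 14 across.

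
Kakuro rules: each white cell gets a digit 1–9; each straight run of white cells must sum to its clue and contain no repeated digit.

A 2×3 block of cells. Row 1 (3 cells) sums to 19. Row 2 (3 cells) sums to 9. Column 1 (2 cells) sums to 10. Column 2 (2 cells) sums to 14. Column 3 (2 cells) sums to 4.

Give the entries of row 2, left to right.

3 5 1

4 in 2 cells must be {1,3}.
The 19 across and the 4 down share only 3, so (1,3) = 3.
(2,3) = 4 − 3 = 1 completes the 4 down.
Given what's placed, (1,2) must be 9 to fit the 19 across and 14 down.
(2,2) = 14 − 9 = 5 completes the 14 down.
(1,1) = 19 − 12 = 7 completes the 19 across.
(2,1) = 9 − 6 = 3 completes the 9 across.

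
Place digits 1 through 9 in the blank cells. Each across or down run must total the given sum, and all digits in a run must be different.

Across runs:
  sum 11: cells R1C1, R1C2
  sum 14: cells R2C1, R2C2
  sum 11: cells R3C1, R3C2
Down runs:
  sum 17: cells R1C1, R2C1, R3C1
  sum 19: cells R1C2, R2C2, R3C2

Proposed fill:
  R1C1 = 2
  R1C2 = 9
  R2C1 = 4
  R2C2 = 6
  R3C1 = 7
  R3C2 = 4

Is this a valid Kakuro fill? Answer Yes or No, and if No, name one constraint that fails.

No — the across run R2C1–R2C2 sums to 10, not 14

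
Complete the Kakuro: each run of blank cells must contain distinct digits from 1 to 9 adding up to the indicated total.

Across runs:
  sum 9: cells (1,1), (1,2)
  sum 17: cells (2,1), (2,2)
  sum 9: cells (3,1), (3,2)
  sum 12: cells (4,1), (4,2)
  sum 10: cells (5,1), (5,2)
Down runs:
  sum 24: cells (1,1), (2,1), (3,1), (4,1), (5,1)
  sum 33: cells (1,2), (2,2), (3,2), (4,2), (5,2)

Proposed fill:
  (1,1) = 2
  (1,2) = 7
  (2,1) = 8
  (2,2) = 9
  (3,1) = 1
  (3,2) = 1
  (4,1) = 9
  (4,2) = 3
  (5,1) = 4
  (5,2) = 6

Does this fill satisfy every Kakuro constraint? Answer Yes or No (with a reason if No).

No — the down run (1,2)–(5,2) sums to 26, not 33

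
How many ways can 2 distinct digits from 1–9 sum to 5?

2 distinct digits from 1–9 sum between 3 and 17.
Enumerating: {1,4}, {2,3}.

2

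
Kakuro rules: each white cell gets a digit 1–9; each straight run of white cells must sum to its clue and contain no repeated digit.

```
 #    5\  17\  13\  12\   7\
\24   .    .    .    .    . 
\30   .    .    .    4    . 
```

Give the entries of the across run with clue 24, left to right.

17 in 2 cells must be {8,9}.
R1C4 = 12 − 4 = 8 completes the 12 down.
Given what's placed, R1C2 must be 9 to fit the 24 across and 17 down.
Given what's placed, R1C3 must be 4 to fit the 24 across and 13 down.
R2C2 = 17 − 9 = 8 completes the 17 down.
R2C3 = 13 − 4 = 9 completes the 13 down.
Nothing is forced directly, so branch on R2C1, whose candidates are 2 or 3. If R2C1 = 2: then R1C1 would have to be in {1,2} for the 24 across but in {3} for the 5 down — contradiction. So R2C1 = 3.
R1C1 = 5 − 3 = 2 completes the 5 down.
R1C5 = 24 − 23 = 1 completes the 24 across.

2, 9, 4, 8, 1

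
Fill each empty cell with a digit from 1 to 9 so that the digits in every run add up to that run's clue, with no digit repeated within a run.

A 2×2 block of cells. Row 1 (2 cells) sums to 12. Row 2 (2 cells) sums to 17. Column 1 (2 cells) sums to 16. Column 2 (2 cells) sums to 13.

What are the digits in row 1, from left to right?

17 in 2 cells must be {8,9}; 16 in 2 cells must be {7,9}.
The 17 across and the 16 down share only 9, so (2,1) = 9.
(2,2) = 17 − 9 = 8 completes the 17 across.
(1,1) = 16 − 9 = 7 completes the 16 down.
(1,2) = 12 − 7 = 5 completes the 12 across.

7 5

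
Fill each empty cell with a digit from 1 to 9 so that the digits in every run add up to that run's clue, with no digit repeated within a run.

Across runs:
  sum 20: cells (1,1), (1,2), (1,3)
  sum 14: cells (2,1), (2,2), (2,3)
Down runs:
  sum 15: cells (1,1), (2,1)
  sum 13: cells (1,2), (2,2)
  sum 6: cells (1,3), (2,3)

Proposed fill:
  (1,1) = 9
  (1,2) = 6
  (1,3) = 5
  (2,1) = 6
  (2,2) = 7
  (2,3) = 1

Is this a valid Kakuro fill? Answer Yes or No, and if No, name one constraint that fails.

Yes

Across: 9+6+5=20; 6+7+1=14. Down: 9+6=15; 6+7=13; 5+1=6. No digit repeats within any run.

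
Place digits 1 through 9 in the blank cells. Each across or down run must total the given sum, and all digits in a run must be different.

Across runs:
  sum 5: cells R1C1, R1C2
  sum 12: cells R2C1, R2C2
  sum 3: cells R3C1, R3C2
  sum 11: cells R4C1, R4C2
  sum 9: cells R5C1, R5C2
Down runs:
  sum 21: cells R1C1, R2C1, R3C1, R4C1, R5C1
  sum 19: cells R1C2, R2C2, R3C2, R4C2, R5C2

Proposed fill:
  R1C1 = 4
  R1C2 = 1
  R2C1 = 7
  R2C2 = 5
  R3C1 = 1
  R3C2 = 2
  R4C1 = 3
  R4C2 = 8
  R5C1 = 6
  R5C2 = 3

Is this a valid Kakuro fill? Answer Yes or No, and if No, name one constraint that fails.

Yes

Across: 4+1=5; 7+5=12; 1+2=3; 3+8=11; 6+3=9. Down: 4+7+1+3+6=21; 1+5+2+8+3=19. No digit repeats within any run.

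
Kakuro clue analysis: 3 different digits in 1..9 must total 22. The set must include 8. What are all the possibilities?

{5,8,9}

3 distinct digits from 1–9 sum between 6 and 24.
Keeping only sets containing 8.
Only one set works: {5,8,9}.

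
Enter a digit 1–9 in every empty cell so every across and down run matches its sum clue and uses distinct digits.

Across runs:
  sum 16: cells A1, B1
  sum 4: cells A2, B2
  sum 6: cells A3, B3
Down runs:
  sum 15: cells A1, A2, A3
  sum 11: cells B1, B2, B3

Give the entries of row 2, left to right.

16 in 2 cells must be {7,9}; 4 in 2 cells must be {1,3}.
The 16 across and the 11 down share only 7, so B1 = 7.
Given what's placed, B3 must be 1 to fit the 6 across and 11 down.
A1 = 16 − 7 = 9 completes the 16 across.
A2 = 1: the only remaining digit allowed by both the 4 across and the 15 down.
B2 = 4 − 1 = 3 completes the 4 across.
A3 = 6 − 1 = 5 completes the 6 across.

1, 3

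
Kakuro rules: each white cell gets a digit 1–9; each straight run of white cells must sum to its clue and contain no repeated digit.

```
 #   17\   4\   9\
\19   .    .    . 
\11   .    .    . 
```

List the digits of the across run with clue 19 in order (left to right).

9, 3, 7

17 in 2 cells must be {8,9}; 4 in 2 cells must be {1,3}.
The 19 across and the 4 down share only 3, so R1C2 = 3.
Given what's placed, R1C3 must be 7 to fit the 19 across and 9 down.
R2C1 = 8: only digit in both the 11-across and 17-down candidate sets.
R2C2 = 4 − 3 = 1 completes the 4 down.
R2C3 = 11 − 9 = 2 completes the 11 across.
R1C1 = 19 − 10 = 9 completes the 19 across.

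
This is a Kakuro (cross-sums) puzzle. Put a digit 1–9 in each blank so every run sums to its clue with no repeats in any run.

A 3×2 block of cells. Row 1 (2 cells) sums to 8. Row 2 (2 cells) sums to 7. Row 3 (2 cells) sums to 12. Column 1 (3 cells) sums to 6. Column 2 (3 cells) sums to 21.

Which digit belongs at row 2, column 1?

2

6 in 3 cells must be {1,2,3}.
The 12 across and the 6 down share only 3, so (3,1) = 3.
(3,2) = 12 − 3 = 9 completes the 12 across.
Nothing is forced directly, so branch on (1,1), whose candidates are 1 or 2. If (1,1) = 2: then (1,2) would have to be in {6} for the 8 across but in {4,5,7,8} for the 21 down — contradiction. So (1,1) = 1.
(1,2) = 8 − 1 = 7 completes the 8 across.
(2,1) = 6 − 4 = 2 completes the 6 down.
(2,2) = 7 − 2 = 5 completes the 7 across.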